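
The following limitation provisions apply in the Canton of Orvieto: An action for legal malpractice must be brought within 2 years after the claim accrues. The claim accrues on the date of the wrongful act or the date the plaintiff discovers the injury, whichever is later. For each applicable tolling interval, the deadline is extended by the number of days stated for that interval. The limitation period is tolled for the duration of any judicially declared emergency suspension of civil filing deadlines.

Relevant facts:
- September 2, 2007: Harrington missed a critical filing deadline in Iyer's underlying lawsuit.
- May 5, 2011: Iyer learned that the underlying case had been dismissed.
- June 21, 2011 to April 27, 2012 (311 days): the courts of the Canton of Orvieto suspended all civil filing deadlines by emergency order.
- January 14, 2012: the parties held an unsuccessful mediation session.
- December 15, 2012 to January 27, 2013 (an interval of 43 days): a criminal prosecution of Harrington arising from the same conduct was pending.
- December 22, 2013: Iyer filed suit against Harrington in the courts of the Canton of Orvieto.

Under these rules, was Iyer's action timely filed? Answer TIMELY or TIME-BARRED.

TIMELY

Taking the later of the act (September 2, 2007) and discovery (May 5, 2011), the claim accrued on May 5, 2011.
Adding the 2 years base period to May 5, 2011 gives a deadline of May 5, 2013, before any tolling.
The period was tolled for 311 days by the emergency suspension of filing deadlines (June 21, 2011 to April 27, 2012), pushing the deadline to March 12, 2014.
The pending criminal prosecution from December 15, 2012 to January 27, 2013 does not toll the period, because no stated rule makes a criminal prosecution a tolling event.
The other events in the timeline have no effect on the limitation period under the stated rules.
Filing on December 22, 2013 beat the March 12, 2014 deadline — the action is timely.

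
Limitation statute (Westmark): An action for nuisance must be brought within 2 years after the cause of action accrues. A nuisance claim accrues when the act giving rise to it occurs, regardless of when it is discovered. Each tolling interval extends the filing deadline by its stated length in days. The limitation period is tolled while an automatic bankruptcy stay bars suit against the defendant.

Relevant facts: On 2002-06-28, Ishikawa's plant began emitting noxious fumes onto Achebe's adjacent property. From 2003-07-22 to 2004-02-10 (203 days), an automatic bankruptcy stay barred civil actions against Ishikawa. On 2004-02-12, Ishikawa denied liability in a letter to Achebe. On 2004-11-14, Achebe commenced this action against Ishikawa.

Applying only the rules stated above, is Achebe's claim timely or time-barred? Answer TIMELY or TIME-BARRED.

The claim accrued on 2002-06-28, when the wrongful act occurred.
2 years from 2002-06-28 is 2004-06-28.
Because the automatic bankruptcy stay ran from 2003-07-22 to 2004-02-10, the deadline is extended by 203 days to 2005-01-17.
Nothing else in the chronology tolls or restarts the period.
Filing on 2004-11-14 beat the 2005-01-17 deadline — the action is timely.

TIMELY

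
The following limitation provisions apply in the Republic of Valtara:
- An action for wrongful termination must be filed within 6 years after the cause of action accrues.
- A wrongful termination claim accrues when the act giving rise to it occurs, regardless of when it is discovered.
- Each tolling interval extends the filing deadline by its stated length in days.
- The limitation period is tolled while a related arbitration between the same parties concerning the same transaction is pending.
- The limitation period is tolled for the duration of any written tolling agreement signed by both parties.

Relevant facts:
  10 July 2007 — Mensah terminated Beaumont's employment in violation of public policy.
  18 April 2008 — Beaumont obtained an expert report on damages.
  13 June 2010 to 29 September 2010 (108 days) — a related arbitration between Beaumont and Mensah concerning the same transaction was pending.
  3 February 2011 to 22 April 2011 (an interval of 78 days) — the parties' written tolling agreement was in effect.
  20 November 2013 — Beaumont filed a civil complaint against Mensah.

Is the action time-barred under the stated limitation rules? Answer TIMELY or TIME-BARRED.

TIMELY

The limitation period began to run on 10 July 2007.
The untolled deadline — 6 years after 10 July 2007 — is 10 July 2013.
The pending related arbitration from 13 June 2010 to 29 September 2010 tolled the period for 108 days, extending the deadline to 26 October 2013.
Because the written tolling agreement ran from 3 February 2011 to 22 April 2011, the deadline is extended by 78 days to 12 January 2014.
The other events in the timeline have no effect on the limitation period under the stated rules.
Filing on 20 November 2013 beat the 12 January 2014 deadline — the action is timely.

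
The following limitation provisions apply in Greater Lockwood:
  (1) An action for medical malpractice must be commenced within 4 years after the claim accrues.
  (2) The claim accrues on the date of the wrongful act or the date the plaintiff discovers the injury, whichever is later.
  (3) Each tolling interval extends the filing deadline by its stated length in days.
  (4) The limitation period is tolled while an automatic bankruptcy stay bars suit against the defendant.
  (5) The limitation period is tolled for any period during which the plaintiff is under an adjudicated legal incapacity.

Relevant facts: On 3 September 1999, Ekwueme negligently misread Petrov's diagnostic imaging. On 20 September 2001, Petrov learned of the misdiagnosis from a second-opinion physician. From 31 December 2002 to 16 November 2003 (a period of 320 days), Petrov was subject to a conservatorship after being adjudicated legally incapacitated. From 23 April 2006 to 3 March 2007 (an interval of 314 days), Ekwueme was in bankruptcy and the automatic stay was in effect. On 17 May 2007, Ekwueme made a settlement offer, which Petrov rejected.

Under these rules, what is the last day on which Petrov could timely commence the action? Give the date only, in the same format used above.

16 June 2007

Because discovery on 20 September 2001 post-dates the 3 September 1999 act, accrual under the later-of rule falls on 20 September 2001.
4 years from 20 September 2001 is 20 September 2005.
The period was tolled for 320 days by the plaintiff's legal incapacity (31 December 2002 to 16 November 2003), pushing the deadline to 6 August 2006.
The period was tolled for 314 days by the automatic bankruptcy stay (23 April 2006 to 3 March 2007), pushing the deadline to 16 June 2007.
The other events in the timeline have no effect on the limitation period under the stated rules.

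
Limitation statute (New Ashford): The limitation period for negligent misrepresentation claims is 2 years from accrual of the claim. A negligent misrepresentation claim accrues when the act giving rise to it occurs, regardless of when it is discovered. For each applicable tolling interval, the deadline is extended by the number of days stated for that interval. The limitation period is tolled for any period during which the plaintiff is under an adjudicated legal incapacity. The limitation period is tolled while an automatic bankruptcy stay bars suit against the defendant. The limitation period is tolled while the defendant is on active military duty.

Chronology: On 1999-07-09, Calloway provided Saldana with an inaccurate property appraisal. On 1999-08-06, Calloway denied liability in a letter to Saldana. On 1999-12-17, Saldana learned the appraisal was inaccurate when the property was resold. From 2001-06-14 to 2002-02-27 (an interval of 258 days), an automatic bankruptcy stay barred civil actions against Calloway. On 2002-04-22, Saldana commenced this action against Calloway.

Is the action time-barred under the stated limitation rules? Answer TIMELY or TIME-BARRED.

TIME-BARRED

Because the rule ties accrual to occurrence, the claim accrued on 1999-07-09, not on the 1999-12-17 discovery date.
2 years from 1999-07-09 is 2001-07-09.
The automatic bankruptcy stay from 2001-06-14 to 2002-02-27 tolled the period for 258 days, extending the deadline to 2002-03-24.
Nothing else in the chronology tolls or restarts the period.
Filing on 2002-04-22 missed the 2002-03-24 deadline — the action is time-barred.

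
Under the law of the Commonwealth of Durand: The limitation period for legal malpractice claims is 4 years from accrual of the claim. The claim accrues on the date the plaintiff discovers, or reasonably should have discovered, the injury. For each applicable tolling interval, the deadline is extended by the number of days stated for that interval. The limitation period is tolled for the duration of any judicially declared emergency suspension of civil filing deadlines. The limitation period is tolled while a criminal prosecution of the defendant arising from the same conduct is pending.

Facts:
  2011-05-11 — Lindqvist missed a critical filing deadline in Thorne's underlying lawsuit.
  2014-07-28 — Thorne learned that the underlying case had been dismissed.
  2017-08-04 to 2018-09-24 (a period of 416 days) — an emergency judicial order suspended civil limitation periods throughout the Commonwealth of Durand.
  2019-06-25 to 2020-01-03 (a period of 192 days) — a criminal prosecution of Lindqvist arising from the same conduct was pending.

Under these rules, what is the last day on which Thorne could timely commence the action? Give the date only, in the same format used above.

Accrual is tied to discovery, so the period began on 2014-07-28 rather than on 2011-05-11 when the act occurred.
4 years from 2014-07-28 is 2018-07-28.
The emergency suspension of filing deadlines from 2017-08-04 to 2018-09-24 tolled the period for 416 days, extending the deadline to 2019-09-17.
The period was tolled for 192 days by the pending criminal prosecution (2019-06-25 to 2020-01-03), pushing the deadline to 2020-03-27.

2020-03-27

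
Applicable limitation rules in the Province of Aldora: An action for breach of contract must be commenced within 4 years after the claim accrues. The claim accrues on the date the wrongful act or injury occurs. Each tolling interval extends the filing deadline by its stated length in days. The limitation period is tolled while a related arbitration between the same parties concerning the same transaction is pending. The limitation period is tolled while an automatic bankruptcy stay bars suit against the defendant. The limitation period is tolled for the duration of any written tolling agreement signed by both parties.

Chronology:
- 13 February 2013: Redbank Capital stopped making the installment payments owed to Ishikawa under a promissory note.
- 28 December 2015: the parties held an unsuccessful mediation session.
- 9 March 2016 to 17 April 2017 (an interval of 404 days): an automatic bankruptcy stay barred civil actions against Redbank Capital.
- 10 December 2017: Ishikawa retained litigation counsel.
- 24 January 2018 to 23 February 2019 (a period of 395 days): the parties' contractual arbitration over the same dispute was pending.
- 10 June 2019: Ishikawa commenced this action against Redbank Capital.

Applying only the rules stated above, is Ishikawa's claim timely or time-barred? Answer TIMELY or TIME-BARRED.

TIME-BARRED

The claim accrued on 13 February 2013, the date of the act.
4 years from 13 February 2013 is 13 February 2017.
Because the automatic bankruptcy stay ran from 9 March 2016 to 17 April 2017, the deadline is extended by 404 days to 24 March 2018.
The period was tolled for 395 days by the pending related arbitration (24 January 2018 to 23 February 2019), pushing the deadline to 23 April 2019.
None of the other events listed affects the running of the period under the stated rules.
Ishikawa filed on 10 June 2019, after the 23 April 2019 deadline, so the action is time-barred.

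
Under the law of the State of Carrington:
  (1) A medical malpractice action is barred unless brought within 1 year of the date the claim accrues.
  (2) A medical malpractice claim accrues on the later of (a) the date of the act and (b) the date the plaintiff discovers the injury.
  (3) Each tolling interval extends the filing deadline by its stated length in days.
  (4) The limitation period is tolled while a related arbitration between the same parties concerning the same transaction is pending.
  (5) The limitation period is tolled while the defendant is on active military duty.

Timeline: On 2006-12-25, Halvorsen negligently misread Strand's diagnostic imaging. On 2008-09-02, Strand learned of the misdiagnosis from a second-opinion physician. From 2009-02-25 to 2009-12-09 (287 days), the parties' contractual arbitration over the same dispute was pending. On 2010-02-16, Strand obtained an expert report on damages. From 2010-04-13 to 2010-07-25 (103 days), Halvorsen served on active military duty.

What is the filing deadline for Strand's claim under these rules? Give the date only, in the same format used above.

Because discovery on 2008-09-02 post-dates the 2006-12-25 act, accrual under the later-of rule falls on 2008-09-02.
Adding the 1 year base period to 2008-09-02 gives a deadline of 2009-09-02, before any tolling.
The pending related arbitration from 2009-02-25 to 2009-12-09 tolled the period for 287 days, extending the deadline to 2010-06-16.
The period was tolled for 103 days by the defendant's active military service (2010-04-13 to 2010-07-25), pushing the deadline to 2010-09-27.
Nothing else in the chronology tolls or restarts the period.

2010-09-27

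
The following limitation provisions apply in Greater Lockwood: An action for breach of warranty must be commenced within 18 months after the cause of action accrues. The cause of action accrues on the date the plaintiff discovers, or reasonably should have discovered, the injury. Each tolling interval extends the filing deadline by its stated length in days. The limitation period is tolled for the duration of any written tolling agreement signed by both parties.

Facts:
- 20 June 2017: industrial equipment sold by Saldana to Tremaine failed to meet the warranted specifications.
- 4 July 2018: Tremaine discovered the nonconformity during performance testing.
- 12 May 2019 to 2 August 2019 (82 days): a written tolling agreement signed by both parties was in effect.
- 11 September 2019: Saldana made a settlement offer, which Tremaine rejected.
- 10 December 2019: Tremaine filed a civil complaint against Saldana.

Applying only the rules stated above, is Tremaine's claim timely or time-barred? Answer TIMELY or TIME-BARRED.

TIMELY

The claim did not accrue until Tremaine discovered the injury on 4 July 2018; the 20 June 2017 act date does not start the clock under the stated rule.
18 months from 4 July 2018 is 4 January 2020.
The written tolling agreement from 12 May 2019 to 2 August 2019 tolled the period for 82 days, extending the deadline to 26 March 2020.
Nothing else in the chronology tolls or restarts the period.
Filing on 10 December 2019 beat the 26 March 2020 deadline — the action is timely.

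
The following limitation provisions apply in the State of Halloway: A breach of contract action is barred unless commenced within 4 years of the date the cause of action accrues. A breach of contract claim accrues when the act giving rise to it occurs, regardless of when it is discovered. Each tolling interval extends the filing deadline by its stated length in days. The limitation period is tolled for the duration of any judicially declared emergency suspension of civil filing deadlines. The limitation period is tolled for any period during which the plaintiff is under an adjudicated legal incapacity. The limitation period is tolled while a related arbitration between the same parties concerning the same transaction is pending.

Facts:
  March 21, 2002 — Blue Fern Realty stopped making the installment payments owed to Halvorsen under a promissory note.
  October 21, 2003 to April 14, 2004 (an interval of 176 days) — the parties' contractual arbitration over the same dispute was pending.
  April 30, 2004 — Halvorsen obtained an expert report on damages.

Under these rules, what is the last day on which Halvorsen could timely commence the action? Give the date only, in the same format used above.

September 13, 2006

The claim accrued on March 21, 2002, when the wrongful act occurred.
Adding the 4 years base period to March 21, 2002 gives a deadline of March 21, 2006, before any tolling.
Because the pending related arbitration ran from October 21, 2003 to April 14, 2004, the deadline is extended by 176 days to September 13, 2006.
Nothing else in the chronology tolls or restarts the period.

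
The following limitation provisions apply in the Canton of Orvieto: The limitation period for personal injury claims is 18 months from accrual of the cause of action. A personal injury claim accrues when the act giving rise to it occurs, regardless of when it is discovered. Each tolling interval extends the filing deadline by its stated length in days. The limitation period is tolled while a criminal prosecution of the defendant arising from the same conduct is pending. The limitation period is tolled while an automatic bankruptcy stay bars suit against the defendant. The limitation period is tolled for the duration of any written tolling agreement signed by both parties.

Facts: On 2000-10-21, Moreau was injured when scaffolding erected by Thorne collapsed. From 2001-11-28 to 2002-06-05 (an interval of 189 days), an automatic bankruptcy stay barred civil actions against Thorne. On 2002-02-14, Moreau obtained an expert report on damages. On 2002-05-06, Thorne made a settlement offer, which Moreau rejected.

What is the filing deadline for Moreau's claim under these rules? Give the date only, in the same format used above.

The cause of action accrued on 2000-10-21, the date of the act.
The untolled deadline — 18 months after 2000-10-21 — is 2002-04-21.
The automatic bankruptcy stay from 2001-11-28 to 2002-06-05 tolled the period for 189 days, extending the deadline to 2002-10-27.
None of the other events listed affects the running of the period under the stated rules.

2002-10-27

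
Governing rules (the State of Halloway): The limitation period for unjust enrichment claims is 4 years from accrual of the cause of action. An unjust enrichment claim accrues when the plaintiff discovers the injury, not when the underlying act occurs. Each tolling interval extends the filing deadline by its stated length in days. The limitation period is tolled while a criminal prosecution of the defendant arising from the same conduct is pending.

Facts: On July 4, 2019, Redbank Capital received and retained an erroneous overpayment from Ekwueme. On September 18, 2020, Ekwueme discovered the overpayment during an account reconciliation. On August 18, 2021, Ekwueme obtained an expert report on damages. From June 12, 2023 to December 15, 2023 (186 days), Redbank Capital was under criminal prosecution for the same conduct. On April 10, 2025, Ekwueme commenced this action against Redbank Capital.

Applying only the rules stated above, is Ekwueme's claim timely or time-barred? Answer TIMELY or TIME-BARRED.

TIME-BARRED

Under the discovery rule, the claim accrued on September 18, 2020, when Ekwueme discovered the injury — not on the July 4, 2019 date of the underlying act.
The untolled deadline — 4 years after September 18, 2020 — is September 18, 2024.
Because the pending criminal prosecution ran from June 12, 2023 to December 15, 2023, the deadline is extended by 186 days to March 23, 2025.
The other events in the timeline have no effect on the limitation period under the stated rules.
Filing on April 10, 2025 missed the March 23, 2025 deadline — the action is time-barred.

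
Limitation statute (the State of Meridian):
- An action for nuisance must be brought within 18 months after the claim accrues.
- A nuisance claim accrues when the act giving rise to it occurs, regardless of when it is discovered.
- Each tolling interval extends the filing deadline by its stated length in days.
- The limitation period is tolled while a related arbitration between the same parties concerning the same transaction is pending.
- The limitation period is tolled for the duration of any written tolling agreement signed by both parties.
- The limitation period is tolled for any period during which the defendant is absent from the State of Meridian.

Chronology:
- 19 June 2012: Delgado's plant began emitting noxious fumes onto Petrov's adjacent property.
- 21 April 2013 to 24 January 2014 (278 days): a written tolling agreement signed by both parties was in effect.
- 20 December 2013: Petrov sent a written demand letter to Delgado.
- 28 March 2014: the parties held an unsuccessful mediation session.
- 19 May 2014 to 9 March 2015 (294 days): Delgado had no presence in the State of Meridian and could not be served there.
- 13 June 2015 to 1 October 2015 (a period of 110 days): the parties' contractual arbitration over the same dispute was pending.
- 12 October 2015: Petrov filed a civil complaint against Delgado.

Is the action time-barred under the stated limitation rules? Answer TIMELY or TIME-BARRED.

TIMELY

The limitation period began to run on 19 June 2012.
The untolled deadline — 18 months after 19 June 2012 — is 19 December 2013.
Because the written tolling agreement ran from 21 April 2013 to 24 January 2014, the deadline is extended by 278 days to 23 September 2014.
Because the defendant's absence from the jurisdiction ran from 19 May 2014 to 9 March 2015, the deadline is extended by 294 days to 14 July 2015.
The pending related arbitration from 13 June 2015 to 1 October 2015 tolled the period for 110 days, extending the deadline to 1 November 2015.
The other events in the timeline have no effect on the limitation period under the stated rules.
Filing on 12 October 2015 beat the 1 November 2015 deadline — the action is timely.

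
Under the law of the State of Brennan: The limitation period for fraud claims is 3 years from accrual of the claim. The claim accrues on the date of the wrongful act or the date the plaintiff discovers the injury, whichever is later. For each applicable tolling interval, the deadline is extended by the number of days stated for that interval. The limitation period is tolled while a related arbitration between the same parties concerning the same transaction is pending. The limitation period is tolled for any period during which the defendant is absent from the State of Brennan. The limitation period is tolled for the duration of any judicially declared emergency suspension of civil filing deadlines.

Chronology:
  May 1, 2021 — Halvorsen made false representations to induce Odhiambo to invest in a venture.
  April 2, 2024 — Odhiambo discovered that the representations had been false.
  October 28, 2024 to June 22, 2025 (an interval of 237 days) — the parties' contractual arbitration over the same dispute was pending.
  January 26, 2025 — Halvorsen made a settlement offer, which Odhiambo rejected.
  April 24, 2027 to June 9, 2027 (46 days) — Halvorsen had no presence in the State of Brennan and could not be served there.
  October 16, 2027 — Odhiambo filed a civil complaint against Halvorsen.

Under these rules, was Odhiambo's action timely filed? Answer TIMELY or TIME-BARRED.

Because discovery on April 2, 2024 post-dates the May 1, 2021 act, accrual under the later-of rule falls on April 2, 2024.
Adding the 3 years base period to April 2, 2024 gives a deadline of April 2, 2027, before any tolling.
The pending related arbitration from October 28, 2024 to June 22, 2025 tolled the period for 237 days, extending the deadline to November 25, 2027.
The defendant's absence from the jurisdiction from April 24, 2027 to June 9, 2027 tolled the period for 46 days, extending the deadline to January 10, 2028.
Nothing else in the chronology tolls or restarts the period.
Odhiambo filed on October 16, 2027, before the January 10, 2028 deadline, so the action is timely.

TIMELY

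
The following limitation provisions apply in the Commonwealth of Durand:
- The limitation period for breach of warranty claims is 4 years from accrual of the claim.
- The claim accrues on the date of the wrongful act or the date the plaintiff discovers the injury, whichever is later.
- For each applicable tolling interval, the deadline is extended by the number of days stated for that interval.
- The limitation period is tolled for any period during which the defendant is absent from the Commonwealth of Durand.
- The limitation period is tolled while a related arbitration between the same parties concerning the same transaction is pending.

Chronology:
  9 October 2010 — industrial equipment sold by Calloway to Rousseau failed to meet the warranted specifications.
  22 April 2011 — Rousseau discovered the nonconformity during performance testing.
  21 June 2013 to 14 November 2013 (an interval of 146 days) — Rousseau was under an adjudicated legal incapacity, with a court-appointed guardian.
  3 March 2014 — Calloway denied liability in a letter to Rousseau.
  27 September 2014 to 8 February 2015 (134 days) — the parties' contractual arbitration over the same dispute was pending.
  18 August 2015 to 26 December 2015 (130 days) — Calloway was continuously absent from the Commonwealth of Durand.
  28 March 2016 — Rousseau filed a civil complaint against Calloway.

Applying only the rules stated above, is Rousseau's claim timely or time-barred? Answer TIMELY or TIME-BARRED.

Taking the later of the act (9 October 2010) and discovery (22 April 2011), the claim accrued on 22 April 2011.
Adding the 4 years base period to 22 April 2011 gives a deadline of 22 April 2015, before any tolling.
The period was tolled for 134 days by the pending related arbitration (27 September 2014 to 8 February 2015), pushing the deadline to 3 September 2015.
Because the defendant's absence from the jurisdiction ran from 18 August 2015 to 26 December 2015, the deadline is extended by 130 days to 11 January 2016.
Although the plaintiff's incapacity ran from 21 June 2013 to 14 November 2013, the stated rules do not make that a tolling event, so it is disregarded.
The other events in the timeline have no effect on the limitation period under the stated rules.
Filing on 28 March 2016 missed the 11 January 2016 deadline — the action is time-barred.

TIME-BARRED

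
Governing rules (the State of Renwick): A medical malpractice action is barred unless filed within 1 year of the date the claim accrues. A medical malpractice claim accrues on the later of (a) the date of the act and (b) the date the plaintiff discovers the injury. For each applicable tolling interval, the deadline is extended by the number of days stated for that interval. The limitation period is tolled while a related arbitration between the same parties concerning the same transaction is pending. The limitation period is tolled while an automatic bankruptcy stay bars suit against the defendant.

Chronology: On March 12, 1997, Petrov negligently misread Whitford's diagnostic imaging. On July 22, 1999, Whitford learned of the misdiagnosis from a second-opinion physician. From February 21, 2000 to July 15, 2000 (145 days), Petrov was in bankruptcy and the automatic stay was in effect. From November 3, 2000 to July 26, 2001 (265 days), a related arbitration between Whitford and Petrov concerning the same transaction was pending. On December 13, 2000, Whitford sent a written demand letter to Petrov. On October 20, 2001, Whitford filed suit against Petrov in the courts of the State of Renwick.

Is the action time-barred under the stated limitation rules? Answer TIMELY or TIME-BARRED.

TIME-BARRED

Because discovery on July 22, 1999 post-dates the March 12, 1997 act, accrual under the later-of rule falls on July 22, 1999.
1 year from July 22, 1999 is July 22, 2000.
The period was tolled for 145 days by the automatic bankruptcy stay (February 21, 2000 to July 15, 2000), pushing the deadline to December 14, 2000.
The pending related arbitration from November 3, 2000 to July 26, 2001 tolled the period for 265 days, extending the deadline to September 5, 2001.
The other events in the timeline have no effect on the limitation period under the stated rules.
Filing on October 20, 2001 missed the September 5, 2001 deadline — the action is time-barred.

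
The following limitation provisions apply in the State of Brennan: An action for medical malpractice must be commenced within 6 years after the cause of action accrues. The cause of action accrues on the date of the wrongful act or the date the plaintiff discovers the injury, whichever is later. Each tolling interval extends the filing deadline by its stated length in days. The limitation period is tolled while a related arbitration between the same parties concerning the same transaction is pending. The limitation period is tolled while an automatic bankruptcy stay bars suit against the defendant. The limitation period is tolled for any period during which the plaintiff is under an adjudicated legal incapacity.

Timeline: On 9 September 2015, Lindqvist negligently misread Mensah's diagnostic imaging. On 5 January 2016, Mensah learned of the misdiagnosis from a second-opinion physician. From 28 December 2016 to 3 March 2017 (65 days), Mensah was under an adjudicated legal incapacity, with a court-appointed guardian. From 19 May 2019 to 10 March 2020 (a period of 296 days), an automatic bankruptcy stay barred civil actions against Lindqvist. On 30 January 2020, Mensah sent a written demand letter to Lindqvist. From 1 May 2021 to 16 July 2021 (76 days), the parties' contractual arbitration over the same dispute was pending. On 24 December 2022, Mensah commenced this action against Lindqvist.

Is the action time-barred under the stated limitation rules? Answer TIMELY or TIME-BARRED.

TIMELY

Because discovery on 5 January 2016 post-dates the 9 September 2015 act, accrual under the later-of rule falls on 5 January 2016.
6 years from 5 January 2016 is 5 January 2022.
The plaintiff's legal incapacity from 28 December 2016 to 3 March 2017 tolled the period for 65 days, extending the deadline to 11 March 2022.
The period was tolled for 296 days by the automatic bankruptcy stay (19 May 2019 to 10 March 2020), pushing the deadline to 1 January 2023.
Because the pending related arbitration ran from 1 May 2021 to 16 July 2021, the deadline is extended by 76 days to 18 March 2023.
Nothing else in the chronology tolls or restarts the period.
Mensah filed on 24 December 2022, before the 18 March 2023 deadline, so the action is timely.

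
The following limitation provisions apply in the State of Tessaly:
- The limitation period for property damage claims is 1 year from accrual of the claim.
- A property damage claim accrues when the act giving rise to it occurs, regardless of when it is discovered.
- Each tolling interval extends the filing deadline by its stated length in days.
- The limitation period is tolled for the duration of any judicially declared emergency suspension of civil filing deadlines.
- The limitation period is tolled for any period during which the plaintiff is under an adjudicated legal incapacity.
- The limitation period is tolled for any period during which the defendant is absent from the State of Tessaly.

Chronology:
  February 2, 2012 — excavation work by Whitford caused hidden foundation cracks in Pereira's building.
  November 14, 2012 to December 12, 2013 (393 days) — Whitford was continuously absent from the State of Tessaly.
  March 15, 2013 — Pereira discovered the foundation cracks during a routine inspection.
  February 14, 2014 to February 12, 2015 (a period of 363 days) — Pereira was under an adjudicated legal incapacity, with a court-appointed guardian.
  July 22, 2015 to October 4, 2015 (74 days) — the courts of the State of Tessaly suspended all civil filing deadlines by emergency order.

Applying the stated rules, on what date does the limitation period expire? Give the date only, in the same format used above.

February 28, 2015

The claim accrued on February 2, 2012, when the wrongful act occurred; under the stated occurrence rule the March 15, 2013 discovery does not delay accrual.
1 year from February 2, 2012 is February 2, 2013.
Because the defendant's absence from the jurisdiction ran from November 14, 2012 to December 12, 2013, the deadline is extended by 393 days to March 2, 2014.
Because the plaintiff's legal incapacity ran from February 14, 2014 to February 12, 2015, the deadline is extended by 363 days to February 28, 2015.
The emergency suspension of filing deadlines starting July 22, 2015 came too late — the period had run on February 28, 2015 — and so does not extend the deadline.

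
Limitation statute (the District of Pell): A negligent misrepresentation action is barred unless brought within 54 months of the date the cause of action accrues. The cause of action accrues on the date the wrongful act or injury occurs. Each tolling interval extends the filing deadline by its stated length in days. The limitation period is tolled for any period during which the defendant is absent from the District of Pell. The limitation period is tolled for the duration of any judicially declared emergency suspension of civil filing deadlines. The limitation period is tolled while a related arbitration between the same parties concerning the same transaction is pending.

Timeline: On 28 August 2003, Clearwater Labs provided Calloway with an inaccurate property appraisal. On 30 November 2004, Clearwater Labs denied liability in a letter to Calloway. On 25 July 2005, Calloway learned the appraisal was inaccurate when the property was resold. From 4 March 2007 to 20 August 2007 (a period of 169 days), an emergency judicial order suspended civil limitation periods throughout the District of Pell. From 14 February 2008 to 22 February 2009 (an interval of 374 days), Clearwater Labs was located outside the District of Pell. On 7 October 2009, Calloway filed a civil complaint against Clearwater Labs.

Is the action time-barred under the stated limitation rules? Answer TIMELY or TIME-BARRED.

TIME-BARRED

Accrual is governed by the date of the act, so the period began to run on 28 August 2003; the later discovery on 25 July 2005 is irrelevant under the stated rule.
54 months from 28 August 2003 is 28 February 2008.
Because the emergency suspension of filing deadlines ran from 4 March 2007 to 20 August 2007, the deadline is extended by 169 days to 15 August 2008.
The period was tolled for 374 days by the defendant's absence from the jurisdiction (14 February 2008 to 22 February 2009), pushing the deadline to 24 August 2009.
Nothing else in the chronology tolls or restarts the period.
Filing on 7 October 2009 missed the 24 August 2009 deadline — the action is time-barred.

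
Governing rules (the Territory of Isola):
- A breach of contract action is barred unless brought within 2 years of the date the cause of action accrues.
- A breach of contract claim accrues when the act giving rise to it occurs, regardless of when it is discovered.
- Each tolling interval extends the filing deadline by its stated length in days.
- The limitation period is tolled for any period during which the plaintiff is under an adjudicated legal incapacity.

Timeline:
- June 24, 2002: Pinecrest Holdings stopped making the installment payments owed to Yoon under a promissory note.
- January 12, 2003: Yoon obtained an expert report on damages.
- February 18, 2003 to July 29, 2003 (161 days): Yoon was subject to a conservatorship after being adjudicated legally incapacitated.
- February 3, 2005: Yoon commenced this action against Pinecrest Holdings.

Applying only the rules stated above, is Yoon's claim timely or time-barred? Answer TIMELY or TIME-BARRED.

The cause of action accrued on June 24, 2002, the date of the act.
Adding the 2 years base period to June 24, 2002 gives a deadline of June 24, 2004, before any tolling.
Because the plaintiff's legal incapacity ran from February 18, 2003 to July 29, 2003, the deadline is extended by 161 days to December 2, 2004.
Nothing else in the chronology tolls or restarts the period.
Yoon filed on February 3, 2005, after the December 2, 2004 deadline, so the action is time-barred.

TIME-BARRED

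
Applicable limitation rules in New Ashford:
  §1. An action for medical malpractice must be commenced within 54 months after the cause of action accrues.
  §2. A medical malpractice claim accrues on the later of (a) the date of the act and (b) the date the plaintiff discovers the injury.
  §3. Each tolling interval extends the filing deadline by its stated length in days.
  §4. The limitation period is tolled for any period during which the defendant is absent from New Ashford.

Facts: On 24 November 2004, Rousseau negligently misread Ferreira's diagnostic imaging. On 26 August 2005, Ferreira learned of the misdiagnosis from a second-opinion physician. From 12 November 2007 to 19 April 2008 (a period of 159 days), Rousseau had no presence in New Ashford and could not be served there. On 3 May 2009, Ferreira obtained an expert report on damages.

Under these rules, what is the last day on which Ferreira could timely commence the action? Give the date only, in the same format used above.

4 August 2010

The claim accrued on 26 August 2005 — the later of the 24 November 2004 act and the 26 August 2005 discovery.
Adding the 54 months base period to 26 August 2005 gives a deadline of 26 February 2010, before any tolling.
The defendant's absence from the jurisdiction from 12 November 2007 to 19 April 2008 tolled the period for 159 days, extending the deadline to 4 August 2010.
The other events in the timeline have no effect on the limitation period under the stated rules.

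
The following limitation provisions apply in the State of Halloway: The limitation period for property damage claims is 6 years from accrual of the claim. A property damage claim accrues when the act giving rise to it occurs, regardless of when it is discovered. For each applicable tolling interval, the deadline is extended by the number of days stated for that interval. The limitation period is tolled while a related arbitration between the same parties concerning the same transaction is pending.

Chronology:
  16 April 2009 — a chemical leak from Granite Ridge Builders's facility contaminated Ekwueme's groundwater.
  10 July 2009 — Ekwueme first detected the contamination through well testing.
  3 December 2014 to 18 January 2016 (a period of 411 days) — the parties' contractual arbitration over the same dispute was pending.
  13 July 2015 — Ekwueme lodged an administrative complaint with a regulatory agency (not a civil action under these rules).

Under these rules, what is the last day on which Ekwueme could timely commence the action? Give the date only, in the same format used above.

The claim accrued on 16 April 2009, when the wrongful act occurred; under the stated occurrence rule the 10 July 2009 discovery does not delay accrual.
6 years from 16 April 2009 is 16 April 2015.
The period was tolled for 411 days by the pending related arbitration (3 December 2014 to 18 January 2016), pushing the deadline to 31 May 2016.
Nothing else in the chronology tolls or restarts the period.

31 May 2016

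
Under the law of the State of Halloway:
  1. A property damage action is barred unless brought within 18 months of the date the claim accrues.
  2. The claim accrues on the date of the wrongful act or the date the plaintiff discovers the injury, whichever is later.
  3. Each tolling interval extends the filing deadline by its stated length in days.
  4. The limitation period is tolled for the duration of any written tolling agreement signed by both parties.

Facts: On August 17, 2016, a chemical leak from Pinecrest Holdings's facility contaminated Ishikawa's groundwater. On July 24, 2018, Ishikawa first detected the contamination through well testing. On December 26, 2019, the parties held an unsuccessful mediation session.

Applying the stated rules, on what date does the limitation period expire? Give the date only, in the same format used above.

Because discovery on July 24, 2018 post-dates the August 17, 2016 act, accrual under the later-of rule falls on July 24, 2018.
Adding the 18 months base period to July 24, 2018 gives a deadline of January 24, 2020, before any tolling.
Nothing else in the chronology tolls or restarts the period.

January 24, 2020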